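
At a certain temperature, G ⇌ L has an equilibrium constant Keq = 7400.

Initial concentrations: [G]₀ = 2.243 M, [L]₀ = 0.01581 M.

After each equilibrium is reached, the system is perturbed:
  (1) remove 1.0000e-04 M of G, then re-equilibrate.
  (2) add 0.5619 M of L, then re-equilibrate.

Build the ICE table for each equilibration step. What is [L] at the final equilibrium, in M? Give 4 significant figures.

Q₀ = 0.007049 vs Keq = 7400 ⇒ Q<K, forward
Step 1:
                    G           L
  Initial       2.243     0.01581
  Change       -2.243       2.243
  Equil    3.0520e-04       2.259
  solve Keq expr → x = 2.243; check Q = 7400
Then remove 1.0000e-04 M of G.
Step 2:
                    G           L
  Initial  2.0520e-04       2.259
  Change   9.9986e-05 -9.9986e-05
  Equil    3.0519e-04       2.258
  solve Keq expr → x = -9.9986e-05; check Q = 7400
Then add 0.5619 M of L.
Step 3:
                    G           L
  Initial  3.0519e-04        2.82
  Change   7.5922e-05 -7.5922e-05
  Equil    3.8111e-04        2.82
  solve Keq expr → x = -7.5922e-05; check Q = 7400

[L]_eq = 2.82 M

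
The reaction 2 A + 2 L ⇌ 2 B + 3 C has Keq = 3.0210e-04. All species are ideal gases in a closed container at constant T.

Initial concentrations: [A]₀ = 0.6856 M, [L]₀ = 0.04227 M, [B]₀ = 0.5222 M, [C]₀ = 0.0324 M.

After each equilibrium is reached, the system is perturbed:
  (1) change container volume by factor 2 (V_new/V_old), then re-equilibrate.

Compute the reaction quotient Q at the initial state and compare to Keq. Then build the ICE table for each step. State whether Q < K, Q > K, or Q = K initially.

Q₀ = 0.01104 vs Keq = 3.0210e-04 ⇒ Q>K, reverse
Step 1:
                    A           L           B           C
  I            0.6856     0.04227      0.5222      0.0324
  C           0.01353     0.01353    -0.01353    -0.02029
  E            0.6991      0.0558      0.5087     0.01211
  solve Keq expr → x = -0.006763; check Q = 3.0210e-04
Then change container volume by factor 2 (V_new/V_old).
Step 2:
                    A           L           B           C
  I            0.3496      0.0279      0.2543    0.006056
  C       -9.1670e-04 -9.1670e-04  9.1670e-04    0.001375
  E            0.3486     0.02698      0.2553    0.007431
  solve Keq expr → x = 4.5835e-04; check Q = 3.0210e-04

Q₀ = 0.01104; Q > K (proceeds reverse)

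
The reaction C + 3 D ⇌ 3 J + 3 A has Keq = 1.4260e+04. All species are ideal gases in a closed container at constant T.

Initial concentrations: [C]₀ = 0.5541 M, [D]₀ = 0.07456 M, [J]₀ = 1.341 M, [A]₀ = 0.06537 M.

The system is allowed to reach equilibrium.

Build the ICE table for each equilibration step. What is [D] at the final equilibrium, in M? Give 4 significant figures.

[D]_eq = 0.009343 M

Q₀ = 2.933 vs Keq = 1.4260e+04 ⇒ Q<K, forward
Step 1:
                   C          D          J          A
  init        0.5541    0.07456      1.341    0.06537
  Δ         -0.02174   -0.06522    0.06522    0.06522
  eq          0.5324   0.009343      1.406     0.1306
  solve Keq expr → x = 0.02174; check Q = 1.4260e+04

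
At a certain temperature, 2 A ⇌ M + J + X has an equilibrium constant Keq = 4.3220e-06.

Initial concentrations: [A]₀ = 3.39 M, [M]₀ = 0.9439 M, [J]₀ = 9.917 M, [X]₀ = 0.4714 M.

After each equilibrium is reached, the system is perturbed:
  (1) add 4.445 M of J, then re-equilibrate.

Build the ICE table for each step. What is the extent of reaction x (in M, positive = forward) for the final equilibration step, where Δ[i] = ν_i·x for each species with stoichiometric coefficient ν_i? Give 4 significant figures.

Q₀ = 0.384 vs Keq = 4.3220e-06 ⇒ Q>K, reverse
Step 1:
                    A           M           J           X
  I              3.39      0.9439       9.917      0.4714
  C            0.9428     -0.4714     -0.4714     -0.4714
  E             4.333      0.4725       9.446  1.8179e-05
  solve Keq expr → x = -0.4714; check Q = 4.3220e-06
Then add 4.445 M of J.
Step 2:
                    A           M           J           X
  I             4.333      0.4725       13.89  1.8179e-05
  C        1.1634e-05 -5.8170e-06 -5.8170e-06 -5.8170e-06
  E             4.333      0.4725       13.89  1.2362e-05
  solve Keq expr → x = -5.8170e-06; check Q = 4.3220e-06

x = -5.8170e-06 M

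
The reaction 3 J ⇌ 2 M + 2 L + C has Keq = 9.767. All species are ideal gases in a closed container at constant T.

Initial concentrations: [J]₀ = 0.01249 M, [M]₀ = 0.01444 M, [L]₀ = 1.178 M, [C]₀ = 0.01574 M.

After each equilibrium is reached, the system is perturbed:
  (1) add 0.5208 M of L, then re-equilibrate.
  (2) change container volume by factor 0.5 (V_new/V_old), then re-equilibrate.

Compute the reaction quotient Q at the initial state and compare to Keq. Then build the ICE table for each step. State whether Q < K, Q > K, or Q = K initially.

Q₀ = 2.337; Q < K (proceeds forward)

Q₀ = 2.337 vs Keq = 9.767 ⇒ Q<K, forward
Step 1:
                    J           M           L           C
  I           0.01249     0.01444       1.178     0.01574
  C         -0.003657    0.002438    0.002438    0.001219
  E          0.008833     0.01688        1.18     0.01696
  solve Keq expr → x = 0.001219; check Q = 9.767
Then add 0.5208 M of L.
Step 2:
                    J           M           L           C
  I          0.008833     0.01688       1.701     0.01696
  C          0.001773   -0.001182   -0.001182 -5.9109e-04
  E           0.01061      0.0157         1.7     0.01637
  solve Keq expr → x = -5.9109e-04; check Q = 9.767
Then change container volume by factor 0.5 (V_new/V_old).
Step 3:
                    J           M           L           C
  I           0.02121     0.03139         3.4     0.03274
  C          0.007793   -0.005196   -0.005196   -0.002598
  E           0.02901      0.0262       3.395     0.03014
  solve Keq expr → x = -0.002598; check Q = 9.767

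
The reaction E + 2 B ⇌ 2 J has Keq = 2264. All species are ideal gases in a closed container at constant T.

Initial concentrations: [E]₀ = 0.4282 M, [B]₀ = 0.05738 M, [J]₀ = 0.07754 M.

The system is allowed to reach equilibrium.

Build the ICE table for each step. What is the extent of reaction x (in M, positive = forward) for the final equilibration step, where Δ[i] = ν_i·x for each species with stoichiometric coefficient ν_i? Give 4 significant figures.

x = 0.02652 M

Q₀ = 4.265 vs Keq = 2264 ⇒ Q<K, forward
Step 1:
                   E          B          J
  init        0.4282    0.05738    0.07754
  Δ         -0.02652   -0.05305    0.05305
  eq          0.4017    0.00433     0.1306
  solve Keq expr → x = 0.02652; check Q = 2264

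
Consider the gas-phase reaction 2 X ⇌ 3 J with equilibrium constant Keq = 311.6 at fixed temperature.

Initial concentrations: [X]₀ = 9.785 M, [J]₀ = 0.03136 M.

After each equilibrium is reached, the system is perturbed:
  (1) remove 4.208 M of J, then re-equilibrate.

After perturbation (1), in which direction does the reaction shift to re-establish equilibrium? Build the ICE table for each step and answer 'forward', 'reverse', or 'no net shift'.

Q₀ = 3.2211e-07 vs Keq = 311.6 ⇒ Q<K, forward
Step 1:
                    X           J
  init          9.785     0.03136
  Δ            -7.597        11.4
  eq            2.188       11.43
  solve Keq expr → x = 3.798; check Q = 311.6
Then remove 4.208 M of J.
Step 2:
                    X           J
  init          2.188       7.219
  Δ           -0.8032       1.205
  eq            1.385       8.423
  solve Keq expr → x = 0.4016; check Q = 311.6

Direction: forward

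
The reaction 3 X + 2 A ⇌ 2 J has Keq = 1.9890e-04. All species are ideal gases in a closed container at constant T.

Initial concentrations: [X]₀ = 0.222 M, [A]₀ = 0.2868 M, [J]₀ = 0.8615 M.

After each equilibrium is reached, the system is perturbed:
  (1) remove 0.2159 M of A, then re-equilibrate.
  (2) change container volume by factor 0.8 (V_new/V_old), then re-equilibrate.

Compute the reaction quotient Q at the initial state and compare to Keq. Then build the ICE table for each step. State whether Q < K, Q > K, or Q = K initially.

Q₀ = 824.7 vs Keq = 1.9890e-04 ⇒ Q>K, reverse
Step 1:
                   X          A          J
  init         0.222     0.2868     0.8615
  Δ             1.25     0.8333    -0.8333
  eq           1.472       1.12    0.02821
  solve Keq expr → x = -0.4166; check Q = 1.9890e-04
Then remove 0.2159 M of A.
Step 2:
                   X          A          J
  init         1.472     0.9042    0.02821
  Δ         0.007693   0.005129  -0.005129
  eq            1.48     0.9093    0.02308
  solve Keq expr → x = -0.002564; check Q = 1.9890e-04
Then change container volume by factor 0.8 (V_new/V_old).
Step 3:
                   X          A          J
  init          1.85      1.137    0.02885
  Δ         -0.01587   -0.01058    0.01058
  eq           1.834      1.126    0.03943
  solve Keq expr → x = 0.005291; check Q = 1.9890e-04

Q₀ = 824.7; Q > K (proceeds reverse)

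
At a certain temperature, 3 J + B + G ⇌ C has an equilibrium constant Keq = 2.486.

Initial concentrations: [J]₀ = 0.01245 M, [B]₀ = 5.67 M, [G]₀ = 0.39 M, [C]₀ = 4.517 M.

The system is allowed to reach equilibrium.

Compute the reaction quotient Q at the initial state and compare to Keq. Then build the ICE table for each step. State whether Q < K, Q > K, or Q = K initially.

Q₀ = 1.0585e+06 vs Keq = 2.486 ⇒ Q>K, reverse
Step 1:
                    J           B           G           C
  init        0.01245        5.67        0.39       4.517
  Δ            0.7548      0.2516      0.2516     -0.2516
  eq           0.7672       5.922      0.6416       4.265
  solve Keq expr → x = -0.2516; check Q = 2.486

Q₀ = 1.0585e+06; Q > K (proceeds reverse)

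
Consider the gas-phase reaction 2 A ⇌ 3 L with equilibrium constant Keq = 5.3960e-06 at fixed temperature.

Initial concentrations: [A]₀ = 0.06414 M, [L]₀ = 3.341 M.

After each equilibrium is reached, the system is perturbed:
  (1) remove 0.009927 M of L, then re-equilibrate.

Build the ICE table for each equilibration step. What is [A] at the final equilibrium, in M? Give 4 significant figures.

[A]_eq = 2.265 M

Q₀ = 9065 vs Keq = 5.3960e-06 ⇒ Q>K, reverse
Step 1:
                   A          L
  Initial    0.06414      3.341
  Change       2.207     -3.311
  Equil        2.271    0.03031
  solve Keq expr → x = -1.104; check Q = 5.3960e-06
Then remove 0.009927 M of L.
Step 2:
                   A          L
  Initial      2.271    0.02038
  Change   -0.006579   0.009868
  Equil        2.265    0.03025
  solve Keq expr → x = 0.003289; check Q = 5.3960e-06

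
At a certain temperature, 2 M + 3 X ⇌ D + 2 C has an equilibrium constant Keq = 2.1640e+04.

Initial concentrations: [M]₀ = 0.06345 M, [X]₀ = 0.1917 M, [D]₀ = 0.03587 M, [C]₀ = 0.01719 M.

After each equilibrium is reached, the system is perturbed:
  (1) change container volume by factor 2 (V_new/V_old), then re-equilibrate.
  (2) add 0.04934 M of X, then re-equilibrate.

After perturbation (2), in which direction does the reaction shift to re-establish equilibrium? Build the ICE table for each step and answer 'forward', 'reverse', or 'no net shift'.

Q₀ = 0.3737 vs Keq = 2.1640e+04 ⇒ Q<K, forward
Step 1:
                    M           X           D           C
  Initial     0.06345      0.1917     0.03587     0.01719
  Change     -0.05939    -0.08909      0.0297     0.05939
  Equil      0.004056      0.1026     0.06557     0.07658
  solve Keq expr → x = 0.0297; check Q = 2.1640e+04
Then change container volume by factor 2 (V_new/V_old).
Step 2:
                    M           X           D           C
  Initial    0.002028      0.0513     0.03278     0.03829
  Change     0.001566    0.002349 -7.8288e-04   -0.001566
  Equil      0.003594     0.05365       0.032     0.03673
  solve Keq expr → x = -7.8288e-04; check Q = 2.1640e+04
Then add 0.04934 M of X.
Step 3:
                    M           X           D           C
  Initial    0.003594       0.103       0.032     0.03673
  Change    -0.002075   -0.003112    0.001037    0.002075
  Equil      0.001519     0.09988     0.03304      0.0388
  solve Keq expr → x = 0.001037; check Q = 2.1640e+04

Direction: forward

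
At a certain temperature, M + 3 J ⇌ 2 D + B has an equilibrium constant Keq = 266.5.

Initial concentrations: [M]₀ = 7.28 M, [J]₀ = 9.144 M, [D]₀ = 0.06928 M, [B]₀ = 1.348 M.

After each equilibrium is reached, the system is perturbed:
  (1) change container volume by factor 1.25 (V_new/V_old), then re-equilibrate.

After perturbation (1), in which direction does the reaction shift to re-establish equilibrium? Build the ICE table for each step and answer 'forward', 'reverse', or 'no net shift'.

Direction: reverse

Q₀ = 1.1624e-06 vs Keq = 266.5 ⇒ Q<K, forward
Step 1:
                   M          J          D          B
  I             7.28      9.144    0.06928      1.348
  C           -2.882     -8.647      5.765      2.882
  E            4.398     0.4971      5.834       4.23
  solve Keq expr → x = 2.882; check Q = 266.5
Then change container volume by factor 1.25 (V_new/V_old).
Step 2:
                   M          J          D          B
  I            3.518     0.3977      4.667      3.384
  C         0.009582    0.02874   -0.01916  -0.009582
  E            3.528     0.4264      4.648      3.375
  solve Keq expr → x = -0.009582; check Q = 266.5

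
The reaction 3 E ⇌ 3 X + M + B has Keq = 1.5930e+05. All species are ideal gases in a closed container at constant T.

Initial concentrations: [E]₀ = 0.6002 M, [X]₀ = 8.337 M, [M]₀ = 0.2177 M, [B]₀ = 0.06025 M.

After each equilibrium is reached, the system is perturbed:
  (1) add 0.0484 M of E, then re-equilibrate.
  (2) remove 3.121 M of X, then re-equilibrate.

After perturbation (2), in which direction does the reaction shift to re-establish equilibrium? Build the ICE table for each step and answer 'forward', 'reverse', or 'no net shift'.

Q₀ = 35.15 vs Keq = 1.5930e+05 ⇒ Q<K, forward
Step 1:
                  E         X         M         B
  Initial    0.6002     8.337    0.2177   0.06025
  Change    -0.5262    0.5262    0.1754    0.1754
  Equil     0.07398     8.863    0.3931    0.2357
  solve Keq expr → x = 0.1754; check Q = 1.5930e+05
Then add 0.0484 M of E.
Step 2:
                  E         X         M         B
  Initial    0.1224     8.863    0.3931    0.2357
  Change   -0.04549   0.04549   0.01516   0.01516
  Equil     0.07689     8.909    0.4083    0.2508
  solve Keq expr → x = 0.01516; check Q = 1.5930e+05
Then remove 3.121 M of X.
Step 3:
                  E         X         M         B
  Initial   0.07689     5.788    0.4083    0.2508
  Change   -0.02579   0.02579  0.008597  0.008597
  Equil     0.05109     5.814    0.4169    0.2594
  solve Keq expr → x = 0.008597; check Q = 1.5930e+05

Direction: forward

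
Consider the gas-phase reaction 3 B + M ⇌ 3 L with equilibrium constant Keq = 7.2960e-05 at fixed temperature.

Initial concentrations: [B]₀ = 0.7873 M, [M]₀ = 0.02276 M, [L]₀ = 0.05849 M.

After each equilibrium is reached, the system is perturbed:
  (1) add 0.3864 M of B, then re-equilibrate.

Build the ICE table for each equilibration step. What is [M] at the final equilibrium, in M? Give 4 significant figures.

Q₀ = 0.01802 vs Keq = 7.2960e-05 ⇒ Q>K, reverse
Step 1:
                   B          M          L
  Initial     0.7873    0.02276    0.05849
  Change     0.04674    0.01558   -0.04674
  Equil        0.834    0.03834    0.01175
  solve Keq expr → x = -0.01558; check Q = 7.2960e-05
Then add 0.3864 M of B.
Step 2:
                   B          M          L
  Initial       1.22    0.03834    0.01175
  Change   -0.005115  -0.001705   0.005115
  Equil        1.215    0.03663    0.01687
  solve Keq expr → x = 0.001705; check Q = 7.2960e-05

[M]_eq = 0.03663 M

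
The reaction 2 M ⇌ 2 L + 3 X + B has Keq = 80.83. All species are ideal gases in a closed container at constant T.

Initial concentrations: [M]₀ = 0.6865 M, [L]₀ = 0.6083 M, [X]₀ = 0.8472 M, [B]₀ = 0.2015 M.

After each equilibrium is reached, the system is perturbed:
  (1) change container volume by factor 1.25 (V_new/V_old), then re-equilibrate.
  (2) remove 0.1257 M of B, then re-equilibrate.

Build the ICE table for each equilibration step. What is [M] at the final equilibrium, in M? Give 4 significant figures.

Q₀ = 0.0962 vs Keq = 80.83 ⇒ Q<K, forward
Step 1:
                    M           L           X           B
  I            0.6865      0.6083      0.8472      0.2015
  C            -0.513       0.513      0.7695      0.2565
  E            0.1735       1.121       1.617       0.458
  solve Keq expr → x = 0.2565; check Q = 80.83
Then change container volume by factor 1.25 (V_new/V_old).
Step 2:
                    M           L           X           B
  I            0.1388       0.897       1.293      0.3664
  C          -0.03762     0.03762     0.05643     0.01881
  E            0.1012      0.9347        1.35      0.3852
  solve Keq expr → x = 0.01881; check Q = 80.83
Then remove 0.1257 M of B.
Step 3:
                    M           L           X           B
  I            0.1012      0.9347        1.35      0.2595
  C          -0.01382     0.01382     0.02073    0.006909
  E           0.08737      0.9485       1.371      0.2664
  solve Keq expr → x = 0.006909; check Q = 80.83

[M]_eq = 0.08737 M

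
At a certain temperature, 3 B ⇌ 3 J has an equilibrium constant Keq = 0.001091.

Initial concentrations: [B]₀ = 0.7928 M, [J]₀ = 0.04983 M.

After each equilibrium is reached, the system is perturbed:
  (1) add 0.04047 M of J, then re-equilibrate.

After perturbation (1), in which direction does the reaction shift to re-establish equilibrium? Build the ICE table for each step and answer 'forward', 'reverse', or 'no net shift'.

Q₀ = 2.4830e-04 vs Keq = 0.001091 ⇒ Q<K, forward
Step 1:
                    B           J
  init         0.7928     0.04983
  Δ          -0.02882     0.02882
  eq            0.764     0.07865
  solve Keq expr → x = 0.009606; check Q = 0.001091
Then add 0.04047 M of J.
Step 2:
                    B           J
  init          0.764      0.1191
  Δ           0.03669    -0.03669
  eq           0.8007     0.08243
  solve Keq expr → x = -0.01223; check Q = 0.001091

Direction: reverse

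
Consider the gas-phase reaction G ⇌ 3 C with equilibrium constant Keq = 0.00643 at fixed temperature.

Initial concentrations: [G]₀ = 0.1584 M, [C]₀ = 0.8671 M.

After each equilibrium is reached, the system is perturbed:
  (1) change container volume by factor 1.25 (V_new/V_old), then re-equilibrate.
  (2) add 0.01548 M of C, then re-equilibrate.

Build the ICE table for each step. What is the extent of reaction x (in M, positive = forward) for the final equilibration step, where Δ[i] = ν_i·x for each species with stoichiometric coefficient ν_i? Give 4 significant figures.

x = -0.004941 M

Q₀ = 4.116 vs Keq = 0.00643 ⇒ Q>K, reverse
Step 1:
                  G         C
  Initial    0.1584    0.8671
  Change     0.2433   -0.7299
  Equil      0.4017    0.1372
  solve Keq expr → x = -0.2433; check Q = 0.00643
Then change container volume by factor 1.25 (V_new/V_old).
Step 2:
                  G         C
  Initial    0.3214    0.1098
  Change   -0.00562   0.01686
  Equil      0.3157    0.1266
  solve Keq expr → x = 0.00562; check Q = 0.00643
Then add 0.01548 M of C.
Step 3:
                  G         C
  Initial    0.3157    0.1421
  Change   0.004941  -0.01482
  Equil      0.3207    0.1273
  solve Keq expr → x = -0.004941; check Q = 0.00643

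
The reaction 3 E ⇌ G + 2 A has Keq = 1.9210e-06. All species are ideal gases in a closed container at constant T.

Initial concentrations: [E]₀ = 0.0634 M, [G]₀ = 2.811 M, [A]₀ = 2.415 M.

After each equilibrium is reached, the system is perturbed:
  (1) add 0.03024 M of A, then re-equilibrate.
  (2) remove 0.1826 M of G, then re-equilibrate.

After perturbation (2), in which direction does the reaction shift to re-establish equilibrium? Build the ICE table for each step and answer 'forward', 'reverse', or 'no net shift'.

Q₀ = 6.4332e+04 vs Keq = 1.9210e-06 ⇒ Q>K, reverse
Step 1:
                    E           G           A
  Initial      0.0634       2.811       2.415
  Change        3.611      -1.204      -2.407
  Equil         3.674       1.607      0.0077
  solve Keq expr → x = -1.204; check Q = 1.9210e-06
Then add 0.03024 M of A.
Step 2:
                    E           G           A
  Initial       3.674       1.607     0.03794
  Change      0.04509    -0.01503    -0.03006
  Equil         3.719       1.592    0.007879
  solve Keq expr → x = -0.01503; check Q = 1.9210e-06
Then remove 0.1826 M of G.
Step 3:
                    E           G           A
  Initial       3.719        1.41    0.007879
  Change  -7.3728e-04  2.4576e-04  4.9152e-04
  Equil         3.719        1.41     0.00837
  solve Keq expr → x = 2.4576e-04; check Q = 1.9210e-06

Direction: forward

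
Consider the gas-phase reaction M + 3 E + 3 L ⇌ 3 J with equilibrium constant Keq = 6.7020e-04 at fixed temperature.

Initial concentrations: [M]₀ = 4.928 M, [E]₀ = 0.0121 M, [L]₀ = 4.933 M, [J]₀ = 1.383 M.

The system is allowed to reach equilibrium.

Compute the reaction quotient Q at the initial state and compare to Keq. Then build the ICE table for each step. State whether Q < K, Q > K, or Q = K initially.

Q₀ = 2524; Q > K (proceeds reverse)

Q₀ = 2524 vs Keq = 6.7020e-04 ⇒ Q>K, reverse
Step 1:
                  M         E         L         J
  I           4.928    0.0121     4.933     1.383
  C          0.2462    0.7386    0.7386   -0.7386
  E           5.174    0.7507     5.672    0.6444
  solve Keq expr → x = -0.2462; check Q = 6.7020e-04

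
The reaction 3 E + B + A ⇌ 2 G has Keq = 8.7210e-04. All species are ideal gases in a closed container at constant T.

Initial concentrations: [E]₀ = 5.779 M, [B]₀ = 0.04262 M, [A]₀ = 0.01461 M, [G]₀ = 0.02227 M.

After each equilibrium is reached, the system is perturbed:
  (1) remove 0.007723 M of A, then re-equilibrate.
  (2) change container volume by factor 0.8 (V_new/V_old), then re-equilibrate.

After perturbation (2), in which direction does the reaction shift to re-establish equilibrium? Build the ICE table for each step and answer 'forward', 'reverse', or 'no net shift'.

Q₀ = 0.004127 vs Keq = 8.7210e-04 ⇒ Q>K, reverse
Step 1:
                  E         B         A         G
  init        5.779   0.04262   0.01461   0.02227
  Δ         0.01462  0.004872  0.004872 -0.009743
  eq          5.794   0.04749   0.01948   0.01253
  solve Keq expr → x = -0.004872; check Q = 8.7210e-04
Then remove 0.007723 M of A.
Step 2:
                  E         B         A         G
  init        5.794   0.04749   0.01176   0.01253
  Δ        0.003328  0.001109  0.001109 -0.002219
  eq          5.797    0.0486   0.01287   0.01031
  solve Keq expr → x = -0.001109; check Q = 8.7210e-04
Then change container volume by factor 0.8 (V_new/V_old).
Step 3:
                  E         B         A         G
  init        7.246   0.06075   0.01609   0.01288
  Δ       -0.005633 -0.001878 -0.001878  0.003756
  eq          7.241   0.05887   0.01421   0.01664
  solve Keq expr → x = 0.001878; check Q = 8.7210e-04

Direction: forward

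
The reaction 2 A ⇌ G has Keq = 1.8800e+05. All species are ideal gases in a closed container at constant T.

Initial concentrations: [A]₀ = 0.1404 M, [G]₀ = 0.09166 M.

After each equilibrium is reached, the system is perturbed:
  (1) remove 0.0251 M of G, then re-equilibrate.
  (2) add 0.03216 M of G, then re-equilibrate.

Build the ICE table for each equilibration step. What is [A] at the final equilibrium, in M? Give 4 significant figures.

[A]_eq = 9.4657e-04 M

Q₀ = 4.65 vs Keq = 1.8800e+05 ⇒ Q<K, forward
Step 1:
                   A          G
  I           0.1404    0.09166
  C          -0.1395    0.06974
  E       9.2655e-04     0.1614
  solve Keq expr → x = 0.06974; check Q = 1.8800e+05
Then remove 0.0251 M of G.
Step 2:
                   A          G
  I       9.2655e-04     0.1363
  C       -7.4973e-05 3.7486e-05
  E       8.5158e-04     0.1363
  solve Keq expr → x = 3.7486e-05; check Q = 1.8800e+05
Then add 0.03216 M of G.
Step 3:
                   A          G
  I       8.5158e-04     0.1685
  C       9.4993e-05 -4.7496e-05
  E       9.4657e-04     0.1684
  solve Keq expr → x = -4.7496e-05; check Q = 1.8800e+05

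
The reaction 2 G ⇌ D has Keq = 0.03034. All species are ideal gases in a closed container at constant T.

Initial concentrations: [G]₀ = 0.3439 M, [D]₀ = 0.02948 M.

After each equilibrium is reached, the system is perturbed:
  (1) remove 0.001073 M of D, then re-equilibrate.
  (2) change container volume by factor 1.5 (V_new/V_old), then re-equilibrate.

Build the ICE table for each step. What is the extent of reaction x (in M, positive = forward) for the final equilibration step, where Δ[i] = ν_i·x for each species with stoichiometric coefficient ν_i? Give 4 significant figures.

Q₀ = 0.2493 vs Keq = 0.03034 ⇒ Q>K, reverse
Step 1:
                  G         D
  I          0.3439   0.02948
  C         0.04957  -0.02478
  E          0.3935  0.004697
  solve Keq expr → x = -0.02478; check Q = 0.03034
Then remove 0.001073 M of D.
Step 2:
                  G         D
  I          0.3935  0.003624
  C       -0.002048  0.001024
  E          0.3914  0.004648
  solve Keq expr → x = 0.001024; check Q = 0.03034
Then change container volume by factor 1.5 (V_new/V_old).
Step 3:
                  G         D
  I          0.2609  0.003099
  C        0.002002 -0.001001
  E          0.2629  0.002098
  solve Keq expr → x = -0.001001; check Q = 0.03034

x = -0.001001 M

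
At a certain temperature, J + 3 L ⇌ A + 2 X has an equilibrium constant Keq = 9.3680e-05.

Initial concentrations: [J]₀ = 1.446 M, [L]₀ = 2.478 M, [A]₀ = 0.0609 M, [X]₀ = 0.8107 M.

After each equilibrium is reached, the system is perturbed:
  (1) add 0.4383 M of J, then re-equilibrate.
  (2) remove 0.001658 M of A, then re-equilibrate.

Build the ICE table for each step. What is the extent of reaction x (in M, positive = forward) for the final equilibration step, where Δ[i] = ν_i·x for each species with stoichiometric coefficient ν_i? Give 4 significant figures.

x = 0.001557 M

Q₀ = 0.001819 vs Keq = 9.3680e-05 ⇒ Q>K, reverse
Step 1:
                    J           L           A           X
  Initial       1.446       2.478      0.0609      0.8107
  Change      0.05558      0.1667    -0.05558     -0.1112
  Equil         1.502       2.645    0.005318      0.6995
  solve Keq expr → x = -0.05558; check Q = 9.3680e-05
Then add 0.4383 M of J.
Step 2:
                    J           L           A           X
  Initial        1.94       2.645    0.005318      0.6995
  Change    -0.001457    -0.00437    0.001457    0.002913
  Equil         1.938        2.64    0.006774      0.7024
  solve Keq expr → x = 0.001457; check Q = 9.3680e-05
Then remove 0.001658 M of A.
Step 3:
                    J           L           A           X
  Initial       1.938        2.64    0.005116      0.7024
  Change    -0.001557   -0.004672    0.001557    0.003115
  Equil         1.937       2.636    0.006674      0.7056
  solve Keq expr → x = 0.001557; check Q = 9.3680e-05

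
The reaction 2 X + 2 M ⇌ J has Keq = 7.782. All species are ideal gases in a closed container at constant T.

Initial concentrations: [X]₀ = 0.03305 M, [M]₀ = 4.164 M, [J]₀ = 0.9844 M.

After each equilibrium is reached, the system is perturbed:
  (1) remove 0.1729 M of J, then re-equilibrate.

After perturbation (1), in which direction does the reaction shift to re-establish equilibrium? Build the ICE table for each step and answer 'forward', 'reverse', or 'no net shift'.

Q₀ = 51.98 vs Keq = 7.782 ⇒ Q>K, reverse
Step 1:
                    X           M           J
  init        0.03305       4.164      0.9844
  Δ           0.05026     0.05026    -0.02513
  eq          0.08331       4.214      0.9593
  solve Keq expr → x = -0.02513; check Q = 7.782
Then remove 0.1729 M of J.
Step 2:
                    X           M           J
  init        0.08331       4.214      0.7864
  Δ         -0.007564   -0.007564    0.003782
  eq          0.07575       4.207      0.7902
  solve Keq expr → x = 0.003782; check Q = 7.782

Direction: forward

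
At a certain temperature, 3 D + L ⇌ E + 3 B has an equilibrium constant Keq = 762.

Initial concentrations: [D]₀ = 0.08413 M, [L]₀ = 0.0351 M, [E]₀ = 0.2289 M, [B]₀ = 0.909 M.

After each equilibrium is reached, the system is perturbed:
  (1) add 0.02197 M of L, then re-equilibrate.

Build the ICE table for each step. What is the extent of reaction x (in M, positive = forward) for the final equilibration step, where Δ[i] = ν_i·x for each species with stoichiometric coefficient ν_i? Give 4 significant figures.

x = 0.003591 M

Q₀ = 8226 vs Keq = 762 ⇒ Q>K, reverse
Step 1:
                   D          L          E          B
  Initial    0.08413     0.0351     0.2289      0.909
  Change     0.06053    0.02018   -0.02018   -0.06053
  Equil       0.1447    0.05528     0.2087     0.8485
  solve Keq expr → x = -0.02018; check Q = 762
Then add 0.02197 M of L.
Step 2:
                   D          L          E          B
  Initial     0.1447    0.07725     0.2087     0.8485
  Change    -0.01077  -0.003591   0.003591    0.01077
  Equil       0.1339    0.07365     0.2123     0.8592
  solve Keq expr → x = 0.003591; check Q = 762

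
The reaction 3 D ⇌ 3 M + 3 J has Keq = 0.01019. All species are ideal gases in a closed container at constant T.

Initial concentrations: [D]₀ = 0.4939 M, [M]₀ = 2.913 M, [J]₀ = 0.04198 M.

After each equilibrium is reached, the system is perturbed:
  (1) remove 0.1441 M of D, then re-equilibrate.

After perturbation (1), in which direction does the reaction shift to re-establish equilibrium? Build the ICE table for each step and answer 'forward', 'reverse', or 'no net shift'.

Q₀ = 0.01518 vs Keq = 0.01019 ⇒ Q>K, reverse
Step 1:
                   D          M          J
  I           0.4939      2.913    0.04198
  C         0.004803  -0.004803  -0.004803
  E           0.4987      2.908    0.03718
  solve Keq expr → x = -0.001601; check Q = 0.01019
Then remove 0.1441 M of D.
Step 2:
                   D          M          J
  I           0.3546      2.908    0.03718
  C         0.009911  -0.009911  -0.009911
  E           0.3645      2.898    0.02727
  solve Keq expr → x = -0.003304; check Q = 0.01019

Direction: reverse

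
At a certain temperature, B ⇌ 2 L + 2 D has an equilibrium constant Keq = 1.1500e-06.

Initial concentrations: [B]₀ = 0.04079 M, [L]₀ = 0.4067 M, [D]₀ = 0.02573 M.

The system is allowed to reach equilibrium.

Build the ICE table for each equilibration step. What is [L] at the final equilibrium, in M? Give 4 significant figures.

[L]_eq = 0.3816 M

Q₀ = 0.002685 vs Keq = 1.1500e-06 ⇒ Q>K, reverse
Step 1:
                   B          L          D
  I          0.04079     0.4067    0.02573
  C          0.01254   -0.02508   -0.02508
  E          0.05333     0.3816 6.4894e-04
  solve Keq expr → x = -0.01254; check Q = 1.1500e-06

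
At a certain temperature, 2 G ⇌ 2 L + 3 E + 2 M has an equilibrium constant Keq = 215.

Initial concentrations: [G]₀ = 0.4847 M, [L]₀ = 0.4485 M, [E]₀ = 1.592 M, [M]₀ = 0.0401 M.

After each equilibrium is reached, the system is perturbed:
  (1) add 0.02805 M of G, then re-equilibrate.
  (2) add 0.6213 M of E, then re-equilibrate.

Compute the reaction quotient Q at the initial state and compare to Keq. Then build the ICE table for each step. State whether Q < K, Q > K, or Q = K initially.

Q₀ = 0.005555 vs Keq = 215 ⇒ Q<K, forward
Step 1:
                  G         L         E         M
  init       0.4847    0.4485     1.592    0.0401
  Δ         -0.4015    0.4015    0.6022    0.4015
  eq         0.0832      0.85     2.194    0.4416
  solve Keq expr → x = 0.2007; check Q = 215
Then add 0.02805 M of G.
Step 2:
                  G         L         E         M
  init       0.1113      0.85     2.194    0.4416
  Δ        -0.02029   0.02029   0.03043   0.02029
  eq        0.09097    0.8703     2.225    0.4619
  solve Keq expr → x = 0.01014; check Q = 215
Then add 0.6213 M of E.
Step 3:
                  G         L         E         M
  init      0.09097    0.8703     2.846    0.4619
  Δ         0.02671  -0.02671  -0.04006  -0.02671
  eq         0.1177    0.8436     2.806    0.4352
  solve Keq expr → x = -0.01335; check Q = 215

Q₀ = 0.005555; Q < K (proceeds forward)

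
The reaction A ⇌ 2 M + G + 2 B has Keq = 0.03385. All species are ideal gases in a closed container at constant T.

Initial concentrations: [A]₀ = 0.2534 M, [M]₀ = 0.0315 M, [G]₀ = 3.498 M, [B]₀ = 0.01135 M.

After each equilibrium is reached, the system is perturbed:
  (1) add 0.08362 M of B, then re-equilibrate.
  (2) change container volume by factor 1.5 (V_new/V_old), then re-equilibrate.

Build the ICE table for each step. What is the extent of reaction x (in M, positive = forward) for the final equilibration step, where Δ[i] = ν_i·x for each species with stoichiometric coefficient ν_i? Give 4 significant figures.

Q₀ = 1.7645e-06 vs Keq = 0.03385 ⇒ Q<K, forward
Step 1:
                    A           M           G           B
  init         0.2534      0.0315       3.498     0.01135
  Δ           -0.0887      0.1774      0.0887      0.1774
  eq           0.1647      0.2089       3.587      0.1887
  solve Keq expr → x = 0.0887; check Q = 0.03385
Then add 0.08362 M of B.
Step 2:
                    A           M           G           B
  init         0.1647      0.2089       3.587      0.2724
  Δ           0.01719    -0.03438    -0.01719    -0.03438
  eq           0.1819      0.1745        3.57       0.238
  solve Keq expr → x = -0.01719; check Q = 0.03385
Then change container volume by factor 1.5 (V_new/V_old).
Step 3:
                    A           M           G           B
  init         0.1213      0.1163        2.38      0.1587
  Δ          -0.02719     0.05439     0.02719     0.05439
  eq          0.09407      0.1707       2.407       0.213
  solve Keq expr → x = 0.02719; check Q = 0.03385

x = 0.02719 M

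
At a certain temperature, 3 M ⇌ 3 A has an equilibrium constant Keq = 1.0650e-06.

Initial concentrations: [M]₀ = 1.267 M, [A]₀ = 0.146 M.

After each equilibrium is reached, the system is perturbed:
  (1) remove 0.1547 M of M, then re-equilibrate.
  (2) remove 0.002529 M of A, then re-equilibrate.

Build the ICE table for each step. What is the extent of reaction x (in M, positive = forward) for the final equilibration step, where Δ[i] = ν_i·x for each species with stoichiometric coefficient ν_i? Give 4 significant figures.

Q₀ = 0.00153 vs Keq = 1.0650e-06 ⇒ Q>K, reverse
Step 1:
                    M           A
  Initial       1.267       0.146
  Change       0.1317     -0.1317
  Equil         1.399     0.01428
  solve Keq expr → x = -0.04391; check Q = 1.0650e-06
Then remove 0.1547 M of M.
Step 2:
                    M           A
  Initial       1.244     0.01428
  Change     0.001564   -0.001564
  Equil         1.246     0.01272
  solve Keq expr → x = -5.2128e-04; check Q = 1.0650e-06
Then remove 0.002529 M of A.
Step 3:
                    M           A
  Initial       1.246     0.01019
  Change    -0.002503    0.002503
  Equil         1.243     0.01269
  solve Keq expr → x = 8.3448e-04; check Q = 1.0650e-06

x = 8.3448e-04 M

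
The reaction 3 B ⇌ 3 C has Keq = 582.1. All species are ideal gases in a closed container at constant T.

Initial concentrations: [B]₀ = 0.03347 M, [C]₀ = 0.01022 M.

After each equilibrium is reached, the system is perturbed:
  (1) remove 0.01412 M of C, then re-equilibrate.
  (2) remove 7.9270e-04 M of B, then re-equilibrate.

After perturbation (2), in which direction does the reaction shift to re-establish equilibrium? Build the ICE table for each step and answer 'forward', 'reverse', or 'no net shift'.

Q₀ = 0.02847 vs Keq = 582.1 ⇒ Q<K, forward
Step 1:
                  B         C
  Initial   0.03347   0.01022
  Change    -0.0288    0.0288
  Equil    0.004673   0.03902
  solve Keq expr → x = 0.009599; check Q = 582.1
Then remove 0.01412 M of C.
Step 2:
                  B         C
  Initial  0.004673    0.0249
  Change   -0.00151   0.00151
  Equil    0.003163   0.02641
  solve Keq expr → x = 5.0341e-04; check Q = 582.1
Then remove 7.9270e-04 M of B.
Step 3:
                  B         C
  Initial   0.00237   0.02641
  Change  7.0792e-04 -7.0792e-04
  Equil    0.003078    0.0257
  solve Keq expr → x = -2.3597e-04; check Q = 582.1

Direction: reverse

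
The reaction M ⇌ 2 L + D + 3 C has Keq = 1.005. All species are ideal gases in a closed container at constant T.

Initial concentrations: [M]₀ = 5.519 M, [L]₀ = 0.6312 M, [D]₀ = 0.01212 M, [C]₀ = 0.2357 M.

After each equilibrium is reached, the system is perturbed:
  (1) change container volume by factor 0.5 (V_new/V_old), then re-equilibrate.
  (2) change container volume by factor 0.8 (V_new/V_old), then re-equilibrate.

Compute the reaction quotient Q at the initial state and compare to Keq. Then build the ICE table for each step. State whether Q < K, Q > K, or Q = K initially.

Q₀ = 1.1457e-05 vs Keq = 1.005 ⇒ Q<K, forward
Step 1:
                    M           L           D           C
  init          5.519      0.6312     0.01212      0.2357
  Δ           -0.4657      0.9314      0.4657       1.397
  eq            5.053       1.563      0.4778       1.633
  solve Keq expr → x = 0.4657; check Q = 1.005
Then change container volume by factor 0.5 (V_new/V_old).
Step 2:
                    M           L           D           C
  init          10.11       3.125      0.9556       3.266
  Δ            0.5065      -1.013     -0.5065       -1.52
  eq            10.61       2.112      0.4491       1.746
  solve Keq expr → x = -0.5065; check Q = 1.005
Then change container volume by factor 0.8 (V_new/V_old).
Step 3:
                    M           L           D           C
  init          13.27        2.64      0.5614       2.183
  Δ            0.1349     -0.2698     -0.1349     -0.4047
  eq             13.4        2.37      0.4265       1.778
  solve Keq expr → x = -0.1349; check Q = 1.005

Q₀ = 1.1457e-05; Q < K (proceeds forward)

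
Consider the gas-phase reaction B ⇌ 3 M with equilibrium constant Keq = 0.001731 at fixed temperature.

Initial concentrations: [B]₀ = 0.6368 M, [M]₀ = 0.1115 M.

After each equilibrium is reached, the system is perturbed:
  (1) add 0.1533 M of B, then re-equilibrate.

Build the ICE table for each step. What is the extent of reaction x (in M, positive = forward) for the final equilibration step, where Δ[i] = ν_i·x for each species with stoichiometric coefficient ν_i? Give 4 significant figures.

x = 0.002521 M

Q₀ = 0.002177 vs Keq = 0.001731 ⇒ Q>K, reverse
Step 1:
                  B         M
  init       0.6368    0.1115
  Δ        0.002685 -0.008055
  eq         0.6395    0.1034
  solve Keq expr → x = -0.002685; check Q = 0.001731
Then add 0.1533 M of B.
Step 2:
                  B         M
  init       0.7928    0.1034
  Δ       -0.002521  0.007564
  eq         0.7903     0.111
  solve Keq expr → x = 0.002521; check Q = 0.001731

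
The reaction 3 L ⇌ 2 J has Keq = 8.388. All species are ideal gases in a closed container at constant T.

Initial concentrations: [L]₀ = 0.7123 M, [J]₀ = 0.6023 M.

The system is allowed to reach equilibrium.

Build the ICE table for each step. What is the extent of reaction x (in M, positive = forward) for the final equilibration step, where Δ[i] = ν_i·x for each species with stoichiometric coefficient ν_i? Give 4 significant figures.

x = 0.09659 M

Q₀ = 1.004 vs Keq = 8.388 ⇒ Q<K, forward
Step 1:
                    L           J
  I            0.7123      0.6023
  C           -0.2898      0.1932
  E            0.4225      0.7955
  solve Keq expr → x = 0.09659; check Q = 8.388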